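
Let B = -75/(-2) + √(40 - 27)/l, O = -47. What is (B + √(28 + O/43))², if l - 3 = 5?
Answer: (12900 + 8*√49751 + 43*√13)²/118336 ≈ 1860.9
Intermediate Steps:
l = 8 (l = 3 + 5 = 8)
B = 75/2 + √13/8 (B = -75/(-2) + √(40 - 27)/8 = -75*(-½) + √13*(⅛) = 75/2 + √13/8 ≈ 37.951)
(B + √(28 + O/43))² = ((75/2 + √13/8) + √(28 - 47/43))² = ((75/2 + √13/8) + √(1157/43))² = ((75/2 + √13/8) + √49751/43)² = (75/2 + √13/8 + √49751/43)²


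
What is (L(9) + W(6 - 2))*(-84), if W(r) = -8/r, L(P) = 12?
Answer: -840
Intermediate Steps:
(L(9) + W(6 - 2))*(-84) = (12 - 8/(6 - 2))*(-84) = (12 - 8/4)*(-84) = (12 - 8*¼)*(-84) = (12 - 2)*(-84) = 10*(-84) = -840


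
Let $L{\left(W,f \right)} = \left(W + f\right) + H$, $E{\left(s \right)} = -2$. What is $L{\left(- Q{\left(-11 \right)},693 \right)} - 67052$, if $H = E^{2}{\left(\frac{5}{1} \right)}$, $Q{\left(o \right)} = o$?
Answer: $-66344$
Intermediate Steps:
$H = 4$ ($H = \left(-2\right)^{2} = 4$)
$L{\left(W,f \right)} = 4 + W + f$ ($L{\left(W,f \right)} = \left(W + f\right) + 4 = 4 + W + f$)
$L{\left(- Q{\left(-11 \right)},693 \right)} - 67052 = \left(4 - -11 + 693\right) - 67052 = \left(4 + 11 + 693\right) - 67052 = 708 - 67052 = -66344$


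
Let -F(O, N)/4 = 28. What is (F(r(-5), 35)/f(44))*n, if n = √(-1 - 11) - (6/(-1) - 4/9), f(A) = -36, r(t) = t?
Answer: 1624/81 + 56*I*√3/9 ≈ 20.049 + 10.777*I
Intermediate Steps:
F(O, N) = -112 (F(O, N) = -4*28 = -112)
n = 58/9 + 2*I*√3 (n = √(-12) - (6*(-1) - 4*⅑) = 2*I*√3 - (-6 - 4/9) = 2*I*√3 - 1*(-58/9) = 2*I*√3 + 58/9 = 58/9 + 2*I*√3 ≈ 6.4444 + 3.4641*I)
(F(r(-5), 35)/f(44))*n = (-112/(-36))*(58/9 + 2*I*√3) = (-112*(-1/36))*(58/9 + 2*I*√3) = 28*(58/9 + 2*I*√3)/9 = 1624/81 + 56*I*√3/9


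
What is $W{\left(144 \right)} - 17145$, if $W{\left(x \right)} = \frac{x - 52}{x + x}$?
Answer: $- \frac{1234417}{72} \approx -17145.0$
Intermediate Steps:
$W{\left(x \right)} = \frac{-52 + x}{2 x}$
$W{\left(144 \right)} - 17145 = \frac{-52 + 144}{2 \cdot 144} - 17145 = \frac{1}{2} \cdot \frac{1}{144} \cdot 92 - 17145 = \frac{23}{72} - 17145 = - \frac{1234417}{72}$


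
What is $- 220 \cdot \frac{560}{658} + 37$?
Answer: $- \frac{7061}{47} \approx -150.23$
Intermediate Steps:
$- 220 \cdot \frac{560}{658} + 37 = - 220 \cdot 560 \cdot \frac{1}{658} + 37 = \left(-220\right) \frac{40}{47} + 37 = - \frac{8800}{47} + 37 = - \frac{7061}{47}$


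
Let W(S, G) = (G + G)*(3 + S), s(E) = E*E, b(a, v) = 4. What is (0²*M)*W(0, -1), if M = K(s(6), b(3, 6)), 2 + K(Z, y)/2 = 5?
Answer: 0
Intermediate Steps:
s(E) = E²
K(Z, y) = 6 (K(Z, y) = -4 + 2*5 = -4 + 10 = 6)
W(S, G) = 2*G*(3 + S) (W(S, G) = (2*G)*(3 + S) = 2*G*(3 + S))
M = 6
(0²*M)*W(0, -1) = (0²*6)*(2*(-1)*(3 + 0)) = (0*6)*(2*(-1)*3) = 0*(-6) = 0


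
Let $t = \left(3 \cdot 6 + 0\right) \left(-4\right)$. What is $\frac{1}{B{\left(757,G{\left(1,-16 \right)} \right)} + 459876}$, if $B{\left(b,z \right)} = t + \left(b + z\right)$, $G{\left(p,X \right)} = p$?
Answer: $\frac{1}{460562} \approx 2.1713 \cdot 10^{-6}$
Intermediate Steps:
$t = -72$ ($t = \left(18 + 0\right) \left(-4\right) = 18 \left(-4\right) = -72$)
$B{\left(b,z \right)} = -72 + b + z$ ($B{\left(b,z \right)} = -72 + \left(b + z\right) = -72 + b + z$)
$\frac{1}{B{\left(757,G{\left(1,-16 \right)} \right)} + 459876} = \frac{1}{\left(-72 + 757 + 1\right) + 459876} = \frac{1}{686 + 459876} = \frac{1}{460562}$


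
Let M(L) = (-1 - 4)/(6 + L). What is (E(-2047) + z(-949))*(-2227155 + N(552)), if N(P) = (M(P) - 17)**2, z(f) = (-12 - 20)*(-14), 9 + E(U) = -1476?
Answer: 719020345321543/311364 ≈ 2.3093e+9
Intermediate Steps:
E(U) = -1485 (E(U) = -9 - 1476 = -1485)
z(f) = 448 (z(f) = -32*(-14) = 448)
M(L) = -5/(6 + L)
N(P) = (-17 - 5/(6 + P))**2 (N(P) = (-5/(6 + P) - 17)**2 = (-17 - 5/(6 + P))**2)
(E(-2047) + z(-949))*(-2227155 + N(552)) = (-1485 + 448)*(-2227155 + (107 + 17*552)**2/(6 + 552)**2) = -1037*(-2227155 + (107 + 9384)**2/558**2) = -1037*(-2227155 + (1/311364)*9491**2) = -1037*(-2227155 + (1/311364)*90079081) = -1037*(-2227155 + 90079081/311364) = -1037*(-693365810339/311364) = 719020345321543/311364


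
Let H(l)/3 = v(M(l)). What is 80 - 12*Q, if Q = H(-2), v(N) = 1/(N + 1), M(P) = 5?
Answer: 74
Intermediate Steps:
v(N) = 1/(1 + N)
H(l) = ½ (H(l) = 3/(1 + 5) = 3/6 = 3*(⅙) = ½)
Q = ½ ≈ 0.50000
80 - 12*Q = 80 - 12*½ = 80 - 6 = 74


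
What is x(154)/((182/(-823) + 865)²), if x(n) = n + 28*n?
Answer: 3024951314/506535394369 ≈ 0.0059718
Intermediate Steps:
x(n) = 29*n
x(154)/((182/(-823) + 865)²) = (29*154)/((182/(-823) + 865)²) = 4466/((182*(-1/823) + 865)²) = 4466/((-182/823 + 865)²) = 4466/((711713/823)²) = 4466/(506535394369/677329) = 4466*(677329/506535394369) = 3024951314/506535394369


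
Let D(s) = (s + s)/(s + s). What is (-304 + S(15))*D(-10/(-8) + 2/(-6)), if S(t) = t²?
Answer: -79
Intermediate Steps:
D(s) = 1 (D(s) = (2*s)/((2*s)) = (2*s)*(1/(2*s)) = 1)
(-304 + S(15))*D(-10/(-8) + 2/(-6)) = (-304 + 15²)*1 = (-304 + 225)*1 = -79*1 = -79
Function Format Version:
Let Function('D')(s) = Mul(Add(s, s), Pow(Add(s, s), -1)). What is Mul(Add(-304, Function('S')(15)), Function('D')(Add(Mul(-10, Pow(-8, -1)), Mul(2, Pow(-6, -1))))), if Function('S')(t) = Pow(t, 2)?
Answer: -79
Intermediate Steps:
Function('D')(s) = 1 (Function('D')(s) = Mul(Mul(2, s), Pow(Mul(2, s), -1)) = Mul(Mul(2, s), Mul(Rational(1, 2), Pow(s, -1))) = 1)
Mul(Add(-304, Function('S')(15)), Function('D')(Add(Mul(-10, Pow(-8, -1)), Mul(2, Pow(-6, -1))))) = Mul(Add(-304, Pow(15, 2)), 1) = Mul(Add(-304, 225), 1) = Mul(-79, 1) = -79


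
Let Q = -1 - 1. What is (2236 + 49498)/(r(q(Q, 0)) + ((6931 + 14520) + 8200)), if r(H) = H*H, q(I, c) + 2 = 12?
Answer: 51734/29751 ≈ 1.7389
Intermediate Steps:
Q = -2
q(I, c) = 10 (q(I, c) = -2 + 12 = 10)
r(H) = H²
(2236 + 49498)/(r(q(Q, 0)) + ((6931 + 14520) + 8200)) = (2236 + 49498)/(10² + ((6931 + 14520) + 8200)) = 51734/(100 + (21451 + 8200)) = 51734/(100 + 29651) = 51734/29751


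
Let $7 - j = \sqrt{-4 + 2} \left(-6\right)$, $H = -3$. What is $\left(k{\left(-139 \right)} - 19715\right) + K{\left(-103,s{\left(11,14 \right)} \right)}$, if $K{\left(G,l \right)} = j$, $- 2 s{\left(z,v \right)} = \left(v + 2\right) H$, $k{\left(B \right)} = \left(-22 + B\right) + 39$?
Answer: $-19830 + 6 i \sqrt{2} \approx -19830.0 + 8.4853 i$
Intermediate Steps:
$k{\left(B \right)} = 17 + B$
$s{\left(z,v \right)} = 3 + \frac{3 v}{2}$ ($s{\left(z,v \right)} = - \frac{\left(v + 2\right) \left(-3\right)}{2} = - \frac{\left(2 + v\right) \left(-3\right)}{2} = - \frac{-6 - 3 v}{2} = 3 + \frac{3 v}{2}$)
$j = 7 + 6 i \sqrt{2}$ ($j = 7 - \sqrt{-4 + 2} \left(-6\right) = 7 - \sqrt{-2} \left(-6\right) = 7 - i \sqrt{2} \left(-6\right) = 7 - - 6 i \sqrt{2} = 7 + 6 i \sqrt{2} \approx 7.0 + 8.4853 i$)
$K{\left(G,l \right)} = 7 + 6 i \sqrt{2}$
$\left(k{\left(-139 \right)} - 19715\right) + K{\left(-103,s{\left(11,14 \right)} \right)} = \left(\left(17 - 139\right) - 19715\right) + \left(7 + 6 i \sqrt{2}\right) = \left(-122 - 19715\right) + \left(7 + 6 i \sqrt{2}\right) = -19837 + \left(7 + 6 i \sqrt{2}\right) = -19830 + 6 i \sqrt{2}$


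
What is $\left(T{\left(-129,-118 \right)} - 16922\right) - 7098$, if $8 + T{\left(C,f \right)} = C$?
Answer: $-24157$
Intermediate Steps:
$T{\left(C,f \right)} = -8 + C$
$\left(T{\left(-129,-118 \right)} - 16922\right) - 7098 = \left(\left(-8 - 129\right) - 16922\right) - 7098 = \left(-137 - 16922\right) - 7098 = -17059 - 7098 = -24157$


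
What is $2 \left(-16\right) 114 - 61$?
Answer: $-3709$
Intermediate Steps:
$2 \left(-16\right) 114 - 61 = \left(-32\right) 114 - 61 = -3648 - 61 = -3709$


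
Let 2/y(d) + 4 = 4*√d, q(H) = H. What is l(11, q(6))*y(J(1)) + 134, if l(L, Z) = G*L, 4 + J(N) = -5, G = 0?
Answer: 134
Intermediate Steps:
J(N) = -9 (J(N) = -4 - 5 = -9)
y(d) = 2/(-4 + 4*√d)
l(L, Z) = 0 (l(L, Z) = 0*L = 0)
l(11, q(6))*y(J(1)) + 134 = 0*(1/(2*(-1 + √(-9)))) + 134 = 0*(1/(2*(-1 + 3*I))) + 134 = 0*(((-1 - 3*I)/10)/2) + 134 = 0*((-1 - 3*I)/20) + 134 = 0 + 134 = 134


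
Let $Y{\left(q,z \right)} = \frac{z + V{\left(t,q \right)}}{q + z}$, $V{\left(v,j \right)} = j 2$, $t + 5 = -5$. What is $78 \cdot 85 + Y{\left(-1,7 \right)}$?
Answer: $\frac{39785}{6} \approx 6630.8$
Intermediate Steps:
$t = -10$ ($t = -5 - 5 = -10$)
$V{\left(v,j \right)} = 2 j$
$Y{\left(q,z \right)} = \frac{z + 2 q}{q + z}$
$78 \cdot 85 + Y{\left(-1,7 \right)} = 78 \cdot 85 + \frac{7 + 2 \left(-1\right)}{-1 + 7} = 6630 + \frac{7 - 2}{6} = 6630 + \frac{1}{6} \cdot 5 = 6630 + \frac{5}{6} = \frac{39785}{6}$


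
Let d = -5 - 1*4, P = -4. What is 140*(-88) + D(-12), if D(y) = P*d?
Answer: -12284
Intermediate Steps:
d = -9 (d = -5 - 4 = -9)
D(y) = 36 (D(y) = -4*(-9) = 36)
140*(-88) + D(-12) = 140*(-88) + 36 = -12320 + 36 = -12284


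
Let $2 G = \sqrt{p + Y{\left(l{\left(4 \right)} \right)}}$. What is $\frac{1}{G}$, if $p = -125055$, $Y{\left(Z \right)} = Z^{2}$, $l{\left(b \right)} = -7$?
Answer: $- \frac{i \sqrt{125006}}{62503} \approx - 0.0056567 i$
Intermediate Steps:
$G = \frac{i \sqrt{125006}}{2}$ ($G = \frac{\sqrt{-125055 + \left(-7\right)^{2}}}{2} = \frac{\sqrt{-125055 + 49}}{2} = \frac{\sqrt{-125006}}{2} = \frac{i \sqrt{125006}}{2} \approx 176.78 i$)
$\frac{1}{G} = \frac{1}{\frac{1}{2} i \sqrt{125006}} = - \frac{i \sqrt{125006}}{62503}$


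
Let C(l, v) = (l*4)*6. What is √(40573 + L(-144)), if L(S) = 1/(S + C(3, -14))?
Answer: √5842510/12 ≈ 201.43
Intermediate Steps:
C(l, v) = 24*l (C(l, v) = (4*l)*6 = 24*l)
L(S) = 1/(72 + S) (L(S) = 1/(S + 24*3) = 1/(S + 72) = 1/(72 + S))
√(40573 + L(-144)) = √(40573 + 1/(72 - 144)) = √(40573 + 1/(-72)) = √(40573 - 1/72) = √(2921255/72) = √5842510/12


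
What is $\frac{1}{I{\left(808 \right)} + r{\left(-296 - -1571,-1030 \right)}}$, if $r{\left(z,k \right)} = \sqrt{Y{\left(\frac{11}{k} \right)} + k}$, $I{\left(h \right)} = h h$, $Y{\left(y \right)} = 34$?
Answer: $\frac{163216}{106557850873} - \frac{i \sqrt{249}}{213115701746} \approx 1.5317 \cdot 10^{-6} - 7.4043 \cdot 10^{-11} i$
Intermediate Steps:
$I{\left(h \right)} = h^{2}$
$r{\left(z,k \right)} = \sqrt{34 + k}$
$\frac{1}{I{\left(808 \right)} + r{\left(-296 - -1571,-1030 \right)}} = \frac{1}{808^{2} + \sqrt{34 - 1030}} = \frac{1}{652864 + \sqrt{-996}} = \frac{1}{652864 + 2 i \sqrt{249}}$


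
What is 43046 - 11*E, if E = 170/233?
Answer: 10027848/233 ≈ 43038.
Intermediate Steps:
E = 170/233 (E = 170*(1/233) = 170/233 ≈ 0.72961)
43046 - 11*E = 43046 - 11*170/233 = 43046 - 1870/233 = 10027848/233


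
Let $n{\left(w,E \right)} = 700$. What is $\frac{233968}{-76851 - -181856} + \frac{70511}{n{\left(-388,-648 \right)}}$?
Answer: $\frac{216222433}{2100100} \approx 102.96$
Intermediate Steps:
$\frac{233968}{-76851 - -181856} + \frac{70511}{n{\left(-388,-648 \right)}} = \frac{233968}{-76851 - -181856} + \frac{70511}{700} = \frac{233968}{-76851 + 181856} + 70511 \cdot \frac{1}{700} = \frac{233968}{105005} + \frac{10073}{100} = \frac{216222433}{2100100}$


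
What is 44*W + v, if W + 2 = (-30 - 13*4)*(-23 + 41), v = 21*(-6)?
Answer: -65158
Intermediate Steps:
v = -126
W = -1478 (W = -2 + (-30 - 13*4)*(-23 + 41) = -2 + (-30 - 52)*18 = -2 - 82*18 = -2 - 1476 = -1478)
44*W + v = 44*(-1478) - 126 = -65032 - 126 = -65158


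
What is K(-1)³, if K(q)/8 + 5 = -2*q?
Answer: -13824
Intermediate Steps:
K(q) = -40 - 16*q (K(q) = -40 + 8*(-2*q) = -40 - 16*q)
K(-1)³ = (-40 - 16*(-1))³ = (-40 + 16)³ = (-24)³ = -13824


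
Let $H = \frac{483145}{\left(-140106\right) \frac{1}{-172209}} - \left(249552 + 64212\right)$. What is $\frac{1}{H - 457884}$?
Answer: $- \frac{46702}{8303532461} \approx -5.6244 \cdot 10^{-6}$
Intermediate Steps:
$H = \frac{13080566107}{46702}$ ($H = \frac{483145}{\left(-140106\right) \left(- \frac{1}{172209}\right)} - 313764 = \frac{483145}{\frac{46702}{57403}} - 313764 = 483145 \cdot \frac{57403}{46702} - 313764 = \frac{27733972435}{46702} - 313764 = \frac{13080566107}{46702} \approx 2.8009 \cdot 10^{5}$)
$\frac{1}{H - 457884} = \frac{1}{\frac{13080566107}{46702} - 457884} = \frac{1}{- \frac{8303532461}{46702}} = - \frac{46702}{8303532461}$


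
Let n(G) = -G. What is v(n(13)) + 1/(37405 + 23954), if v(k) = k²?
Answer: 10369672/61359 ≈ 169.00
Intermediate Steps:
v(n(13)) + 1/(37405 + 23954) = (-1*13)² + 1/(37405 + 23954) = (-13)² + 1/61359 = 169 + 1/61359 = 10369672/61359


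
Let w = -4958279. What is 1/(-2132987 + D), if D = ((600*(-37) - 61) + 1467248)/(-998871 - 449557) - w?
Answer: 1448428/4092230595989 ≈ 3.5395e-7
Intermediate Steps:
D = 7181708690425/1448428 (D = ((600*(-37) - 61) + 1467248)/(-998871 - 449557) - 1*(-4958279) = ((-22200 - 61) + 1467248)/(-1448428) + 4958279 = (-22261 + 1467248)*(-1/1448428) + 4958279 = 1444987*(-1/1448428) + 4958279 = -1444987/1448428 + 4958279 = 7181708690425/1448428 ≈ 4.9583e+6)
1/(-2132987 + D) = 1/(-2132987 + 7181708690425/1448428) = 1/(4092230595989/1448428) = 1448428/4092230595989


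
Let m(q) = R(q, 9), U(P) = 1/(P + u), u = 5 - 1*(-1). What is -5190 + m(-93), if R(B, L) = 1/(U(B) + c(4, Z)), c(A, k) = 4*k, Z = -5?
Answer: -9035877/1741 ≈ -5190.0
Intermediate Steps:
u = 6 (u = 5 + 1 = 6)
U(P) = 1/(6 + P) (U(P) = 1/(P + 6) = 1/(6 + P))
R(B, L) = 1/(-20 + 1/(6 + B)) (R(B, L) = 1/(1/(6 + B) + 4*(-5)) = 1/(1/(6 + B) - 20) = 1/(-20 + 1/(6 + B)))
m(q) = (-6 - q)/(119 + 20*q)
-5190 + m(-93) = -5190 + (-6 - 1*(-93))/(119 + 20*(-93)) = -5190 + (-6 + 93)/(119 - 1860) = -5190 + 87/(-1741) = -5190 - 1/1741*87 = -5190 - 87/1741 = -9035877/1741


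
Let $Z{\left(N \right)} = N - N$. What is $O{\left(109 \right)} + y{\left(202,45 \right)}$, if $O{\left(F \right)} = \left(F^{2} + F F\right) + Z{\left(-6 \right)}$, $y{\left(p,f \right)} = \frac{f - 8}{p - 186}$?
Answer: $\frac{380229}{16} \approx 23764.0$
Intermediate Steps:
$Z{\left(N \right)} = 0$
$y{\left(p,f \right)} = \frac{-8 + f}{-186 + p}$
$O{\left(F \right)} = 2 F^{2}$ ($O{\left(F \right)} = \left(F^{2} + F F\right) + 0 = \left(F^{2} + F^{2}\right) + 0 = 2 F^{2} + 0 = 2 F^{2}$)
$O{\left(109 \right)} + y{\left(202,45 \right)} = 2 \cdot 109^{2} + \frac{-8 + 45}{-186 + 202} = 2 \cdot 11881 + \frac{1}{16} \cdot 37 = 23762 + \frac{1}{16} \cdot 37 = 23762 + \frac{37}{16} = \frac{380229}{16}$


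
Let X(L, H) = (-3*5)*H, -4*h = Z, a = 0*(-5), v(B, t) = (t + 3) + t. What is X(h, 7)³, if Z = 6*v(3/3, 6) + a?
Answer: -1157625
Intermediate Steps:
v(B, t) = 3 + 2*t (v(B, t) = (3 + t) + t = 3 + 2*t)
a = 0
Z = 90 (Z = 6*(3 + 2*6) + 0 = 6*(3 + 12) + 0 = 6*15 + 0 = 90 + 0 = 90)
h = -45/2 (h = -¼*90 = -45/2 ≈ -22.500)
X(L, H) = -15*H
X(h, 7)³ = (-15*7)³ = (-105)³ = -1157625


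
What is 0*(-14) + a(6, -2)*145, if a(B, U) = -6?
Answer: -870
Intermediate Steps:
0*(-14) + a(6, -2)*145 = 0*(-14) - 6*145 = 0 - 870 = -870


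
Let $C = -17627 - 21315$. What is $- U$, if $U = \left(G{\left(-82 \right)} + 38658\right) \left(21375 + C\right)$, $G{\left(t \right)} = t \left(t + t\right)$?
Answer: $915346102$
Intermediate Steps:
$C = -38942$ ($C = -17627 - 21315 = -38942$)
$G{\left(t \right)} = 2 t^{2}$ ($G{\left(t \right)} = t 2 t = 2 t^{2}$)
$U = -915346102$ ($U = \left(2 \left(-82\right)^{2} + 38658\right) \left(21375 - 38942\right) = \left(2 \cdot 6724 + 38658\right) \left(-17567\right) = \left(13448 + 38658\right) \left(-17567\right) = 52106 \left(-17567\right) = -915346102$)
$- U = \left(-1\right) \left(-915346102\right) = 915346102$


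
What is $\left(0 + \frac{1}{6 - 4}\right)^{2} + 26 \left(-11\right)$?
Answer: $- \frac{1143}{4} \approx -285.75$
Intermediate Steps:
$\left(0 + \frac{1}{6 - 4}\right)^{2} + 26 \left(-11\right) = \left(0 + \frac{1}{2}\right)^{2} - 286 = \left(\frac{1}{2}\right)^{2} - 286 = \frac{1}{4} - 286 = - \frac{1143}{4}$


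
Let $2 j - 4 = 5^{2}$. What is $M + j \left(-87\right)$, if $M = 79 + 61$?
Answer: $- \frac{2243}{2} \approx -1121.5$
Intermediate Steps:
$M = 140$
$j = \frac{29}{2}$ ($j = 2 + \frac{5^{2}}{2} = 2 + \frac{1}{2} \cdot 25 = 2 + \frac{25}{2} = \frac{29}{2} \approx 14.5$)
$M + j \left(-87\right) = 140 + \frac{29}{2} \left(-87\right) = 140 - \frac{2523}{2} = - \frac{2243}{2}$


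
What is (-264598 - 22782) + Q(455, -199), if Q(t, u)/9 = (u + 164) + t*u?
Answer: -1102600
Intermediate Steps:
Q(t, u) = 1476 + 9*u + 9*t*u (Q(t, u) = 9*((u + 164) + t*u) = 9*((164 + u) + t*u) = 9*(164 + u + t*u) = 1476 + 9*u + 9*t*u)
(-264598 - 22782) + Q(455, -199) = (-264598 - 22782) + (1476 + 9*(-199) + 9*455*(-199)) = -287380 + (1476 - 1791 - 814905) = -287380 - 815220 = -1102600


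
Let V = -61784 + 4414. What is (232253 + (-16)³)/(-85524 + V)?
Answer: -228157/142894 ≈ -1.5967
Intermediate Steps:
V = -57370
(232253 + (-16)³)/(-85524 + V) = (232253 + (-16)³)/(-85524 - 57370) = (232253 - 4096)/(-142894) = 228157*(-1/142894) = -228157/142894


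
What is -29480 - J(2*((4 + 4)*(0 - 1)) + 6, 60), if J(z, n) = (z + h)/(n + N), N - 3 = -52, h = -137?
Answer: -324133/11 ≈ -29467.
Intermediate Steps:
N = -49 (N = 3 - 52 = -49)
J(z, n) = (-137 + z)/(-49 + n) (J(z, n) = (z - 137)/(n - 49) = (-137 + z)/(-49 + n))
-29480 - J(2*((4 + 4)*(0 - 1)) + 6, 60) = -29480 - (-137 + (2*((4 + 4)*(0 - 1)) + 6))/(-49 + 60) = -29480 - (-137 + (2*(8*(-1)) + 6))/11 = -29480 - (-137 + (2*(-8) + 6))/11 = -29480 - (-137 + (-16 + 6))/11 = -29480 - (-137 - 10)/11 = -29480 - (-147)/11 = -29480 - 1*(-147/11) = -29480 + 147/11 = -324133/11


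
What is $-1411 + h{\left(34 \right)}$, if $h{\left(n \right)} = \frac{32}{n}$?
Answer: $- \frac{23971}{17} \approx -1410.1$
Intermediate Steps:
$-1411 + h{\left(34 \right)} = -1411 + \frac{32}{34} = -1411 + 32 \cdot \frac{1}{34} = -1411 + \frac{16}{17} = - \frac{23971}{17}$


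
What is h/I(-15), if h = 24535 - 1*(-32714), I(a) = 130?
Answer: 57249/130 ≈ 440.38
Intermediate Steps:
h = 57249 (h = 24535 + 32714 = 57249)
h/I(-15) = 57249/130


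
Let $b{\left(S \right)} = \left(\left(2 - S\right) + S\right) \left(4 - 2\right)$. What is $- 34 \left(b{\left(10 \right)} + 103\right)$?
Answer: $-3638$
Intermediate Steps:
$b{\left(S \right)} = 4$ ($b{\left(S \right)} = 2 \cdot 2 = 4$)
$- 34 \left(b{\left(10 \right)} + 103\right) = - 34 \left(4 + 103\right) = \left(-34\right) 107 = -3638$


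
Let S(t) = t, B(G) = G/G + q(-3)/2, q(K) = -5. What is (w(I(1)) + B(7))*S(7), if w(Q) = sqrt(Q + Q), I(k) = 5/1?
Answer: -21/2 + 7*sqrt(10) ≈ 11.636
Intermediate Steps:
I(k) = 5 (I(k) = 5*1 = 5)
B(G) = -3/2 (B(G) = G/G - 5/2 = 1 - 5*1/2 = 1 - 5/2 = -3/2)
w(Q) = sqrt(2)*sqrt(Q) (w(Q) = sqrt(2*Q) = sqrt(2)*sqrt(Q))
(w(I(1)) + B(7))*S(7) = (sqrt(2)*sqrt(5) - 3/2)*7 = (sqrt(10) - 3/2)*7 = (-3/2 + sqrt(10))*7 = -21/2 + 7*sqrt(10)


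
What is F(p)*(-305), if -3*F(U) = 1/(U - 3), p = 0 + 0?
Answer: -305/9 ≈ -33.889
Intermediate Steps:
p = 0
F(U) = -1/(3*(-3 + U)) (F(U) = -1/(3*(U - 3)) = -1/(3*(-3 + U)))
F(p)*(-305) = -1/(-9 + 3*0)*(-305) = -1/(-9 + 0)*(-305) = -1/(-9)*(-305) = -1*(-1/9)*(-305) = (1/9)*(-305) = -305/9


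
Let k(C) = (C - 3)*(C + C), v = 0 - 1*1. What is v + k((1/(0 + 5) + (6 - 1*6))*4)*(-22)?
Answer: 1911/25 ≈ 76.440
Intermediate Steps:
v = -1 (v = 0 - 1 = -1)
k(C) = 2*C*(-3 + C) (k(C) = (-3 + C)*(2*C) = 2*C*(-3 + C))
v + k((1/(0 + 5) + (6 - 1*6))*4)*(-22) = -1 + (2*((1/(0 + 5) + (6 - 1*6))*4)*(-3 + (1/(0 + 5) + (6 - 1*6))*4))*(-22) = -1 + (2*((1/5 + (6 - 6))*4)*(-3 + (1/5 + (6 - 6))*4))*(-22) = -1 + (2*((1/5 + 0)*4)*(-3 + (1/5 + 0)*4))*(-22) = -1 + (2*((1/5)*4)*(-3 + (1/5)*4))*(-22) = -1 + (2*(4/5)*(-3 + 4/5))*(-22) = -1 + (2*(4/5)*(-11/5))*(-22) = -1 - 88/25*(-22) = -1 + 1936/25 = 1911/25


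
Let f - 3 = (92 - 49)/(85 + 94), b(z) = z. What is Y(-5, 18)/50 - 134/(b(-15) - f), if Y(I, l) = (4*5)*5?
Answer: 30516/3265 ≈ 9.3464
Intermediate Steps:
Y(I, l) = 100 (Y(I, l) = 20*5 = 100)
f = 580/179 (f = 3 + (92 - 49)/(85 + 94) = 3 + 43/179 = 580/179 ≈ 3.2402)
Y(-5, 18)/50 - 134/(b(-15) - f) = 100/50 - 134/(-15 - 1*580/179) = 100*(1/50) - 134/(-15 - 580/179) = 2 - 134/(-3265/179) = 2 - 134*(-179/3265) = 2 + 23986/3265 = 30516/3265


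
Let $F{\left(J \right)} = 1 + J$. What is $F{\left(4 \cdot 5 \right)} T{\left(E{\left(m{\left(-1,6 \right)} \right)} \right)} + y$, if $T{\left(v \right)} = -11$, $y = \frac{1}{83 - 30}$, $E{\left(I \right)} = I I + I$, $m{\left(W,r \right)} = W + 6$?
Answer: $- \frac{12242}{53} \approx -230.98$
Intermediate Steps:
$m{\left(W,r \right)} = 6 + W$
$E{\left(I \right)} = I + I^{2}$ ($E{\left(I \right)} = I^{2} + I = I + I^{2}$)
$y = \frac{1}{53} \approx 0.018868$
$F{\left(4 \cdot 5 \right)} T{\left(E{\left(m{\left(-1,6 \right)} \right)} \right)} + y = \left(1 + 4 \cdot 5\right) \left(-11\right) + \frac{1}{53} = \left(1 + 20\right) \left(-11\right) + \frac{1}{53} = 21 \left(-11\right) + \frac{1}{53} = -231 + \frac{1}{53} = - \frac{12242}{53}$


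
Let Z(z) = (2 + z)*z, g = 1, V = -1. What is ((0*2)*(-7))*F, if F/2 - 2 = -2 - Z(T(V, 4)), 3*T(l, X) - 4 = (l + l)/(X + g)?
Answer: 0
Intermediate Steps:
T(l, X) = 4/3 + 2*l/(3*(1 + X)) (T(l, X) = 4/3 + ((l + l)/(X + 1))/3 = 4/3 + ((2*l)/(1 + X))/3 = 4/3 + (2*l/(1 + X))/3 = 4/3 + 2*l/(3*(1 + X)))
Z(z) = z*(2 + z)
F = -192/25 (F = 4 + 2*(-2 - 2*(2 - 1 + 2*4)/(3*(1 + 4))*(2 + 2*(2 - 1 + 2*4)/(3*(1 + 4)))) = 4 + 2*(-2 - (⅔)*(2 - 1 + 8)/5*(2 + (⅔)*(2 - 1 + 8)/5)) = 4 + 2*(-2 - (⅔)*(⅕)*9*(2 + (⅔)*(⅕)*9)) = 4 + 2*(-2 - 6*(2 + 6/5)/5) = 4 + 2*(-2 - 6*16/(5*5)) = 4 + 2*(-2 - 1*96/25) = 4 + 2*(-2 - 96/25) = 4 + 2*(-146/25) = 4 - 292/25 = -192/25 ≈ -7.6800)
((0*2)*(-7))*F = ((0*2)*(-7))*(-192/25) = (0*(-7))*(-192/25) = 0*(-192/25) = 0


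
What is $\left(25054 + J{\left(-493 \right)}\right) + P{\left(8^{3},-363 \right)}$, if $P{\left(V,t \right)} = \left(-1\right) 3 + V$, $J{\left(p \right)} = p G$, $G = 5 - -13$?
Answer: $16689$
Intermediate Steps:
$G = 18$ ($G = 5 + 13 = 18$)
$J{\left(p \right)} = 18 p$ ($J{\left(p \right)} = p 18 = 18 p$)
$P{\left(V,t \right)} = -3 + V$
$\left(25054 + J{\left(-493 \right)}\right) + P{\left(8^{3},-363 \right)} = \left(25054 + 18 \left(-493\right)\right) - \left(3 - 8^{3}\right) = \left(25054 - 8874\right) + \left(-3 + 512\right) = 16180 + 509 = 16689$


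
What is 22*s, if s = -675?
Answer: -14850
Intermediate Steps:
22*s = 22*(-675) = -14850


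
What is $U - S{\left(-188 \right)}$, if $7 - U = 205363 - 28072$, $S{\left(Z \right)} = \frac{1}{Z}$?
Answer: $- \frac{33329391}{188} \approx -1.7728 \cdot 10^{5}$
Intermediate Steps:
$U = -177284$ ($U = 7 - \left(205363 - 28072\right) = 7 - 177291 = -177284$)
$U - S{\left(-188 \right)} = -177284 - \frac{1}{-188} = -177284 - - \frac{1}{188} = -177284 + \frac{1}{188} = - \frac{33329391}{188}$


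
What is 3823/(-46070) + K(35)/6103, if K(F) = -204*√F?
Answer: -3823/46070 - 12*√35/359 ≈ -0.28073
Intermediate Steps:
3823/(-46070) + K(35)/6103 = 3823/(-46070) - 204*√35/6103 = 3823*(-1/46070) - 204*√35*(1/6103) = -3823/46070 - 12*√35/359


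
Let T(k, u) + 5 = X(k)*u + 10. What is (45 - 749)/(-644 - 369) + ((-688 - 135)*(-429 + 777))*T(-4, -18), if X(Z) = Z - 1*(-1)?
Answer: -17117507164/1013 ≈ -1.6898e+7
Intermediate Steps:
X(Z) = 1 + Z (X(Z) = Z + 1 = 1 + Z)
T(k, u) = 5 + u*(1 + k) (T(k, u) = -5 + ((1 + k)*u + 10) = -5 + (u*(1 + k) + 10) = -5 + (10 + u*(1 + k)) = 5 + u*(1 + k))
(45 - 749)/(-644 - 369) + ((-688 - 135)*(-429 + 777))*T(-4, -18) = (45 - 749)/(-644 - 369) + ((-688 - 135)*(-429 + 777))*(5 - 18*(1 - 4)) = -704/(-1013) + (-823*348)*(5 - 18*(-3)) = -704*(-1/1013) - 286404*(5 + 54) = 704/1013 - 286404*59 = 704/1013 - 16897836 = -17117507164/1013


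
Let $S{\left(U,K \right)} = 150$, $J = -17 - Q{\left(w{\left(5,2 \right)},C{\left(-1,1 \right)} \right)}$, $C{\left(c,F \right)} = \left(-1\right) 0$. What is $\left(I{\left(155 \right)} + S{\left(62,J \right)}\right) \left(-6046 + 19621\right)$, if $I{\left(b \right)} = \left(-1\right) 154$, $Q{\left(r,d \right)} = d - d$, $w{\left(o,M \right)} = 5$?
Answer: $-54300$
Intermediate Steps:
$C{\left(c,F \right)} = 0$
$Q{\left(r,d \right)} = 0$
$I{\left(b \right)} = -154$
$J = -17$ ($J = -17 - 0 = -17 + 0 = -17$)
$\left(I{\left(155 \right)} + S{\left(62,J \right)}\right) \left(-6046 + 19621\right) = \left(-154 + 150\right) \left(-6046 + 19621\right) = \left(-4\right) 13575 = -54300$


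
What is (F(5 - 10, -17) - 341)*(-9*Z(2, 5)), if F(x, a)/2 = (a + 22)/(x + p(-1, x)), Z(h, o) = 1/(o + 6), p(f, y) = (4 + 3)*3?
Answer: 24507/88 ≈ 278.49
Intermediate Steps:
p(f, y) = 21 (p(f, y) = 7*3 = 21)
Z(h, o) = 1/(6 + o)
F(x, a) = 2*(22 + a)/(21 + x) (F(x, a) = 2*((a + 22)/(x + 21)) = 2*((22 + a)/(21 + x)) = 2*(22 + a)/(21 + x))
(F(5 - 10, -17) - 341)*(-9*Z(2, 5)) = (2*(22 - 17)/(21 + (5 - 10)) - 341)*(-9/(6 + 5)) = (2*5/(21 - 5) - 341)*(-9/11) = (2*5/16 - 341)*(-9*1/11) = (2*(1/16)*5 - 341)*(-9/11) = (5/8 - 341)*(-9/11) = -2723/8*(-9/11) = 24507/88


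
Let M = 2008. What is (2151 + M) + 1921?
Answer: 6080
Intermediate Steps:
(2151 + M) + 1921 = (2151 + 2008) + 1921 = 4159 + 1921 = 6080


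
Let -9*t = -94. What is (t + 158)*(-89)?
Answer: -134924/9 ≈ -14992.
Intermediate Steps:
t = 94/9 (t = -⅑*(-94) = 94/9 ≈ 10.444)
(t + 158)*(-89) = (94/9 + 158)*(-89) = (1516/9)*(-89) = -134924/9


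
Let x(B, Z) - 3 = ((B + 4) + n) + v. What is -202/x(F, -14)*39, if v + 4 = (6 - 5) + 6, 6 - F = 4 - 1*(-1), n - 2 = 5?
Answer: -1313/3 ≈ -437.67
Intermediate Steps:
n = 7 (n = 2 + 5 = 7)
F = 1 (F = 6 - (4 - 1*(-1)) = 6 - (4 + 1) = 6 - 1*5 = 6 - 5 = 1)
v = 3 (v = -4 + ((6 - 5) + 6) = -4 + (1 + 6) = -4 + 7 = 3)
x(B, Z) = 17 + B (x(B, Z) = 3 + (((B + 4) + 7) + 3) = 3 + (((4 + B) + 7) + 3) = 3 + ((11 + B) + 3) = 3 + (14 + B) = 17 + B)
-202/x(F, -14)*39 = -202/(17 + 1)*39 = -202/18*39 = -202*1/18*39 = -101/9*39 = -1313/3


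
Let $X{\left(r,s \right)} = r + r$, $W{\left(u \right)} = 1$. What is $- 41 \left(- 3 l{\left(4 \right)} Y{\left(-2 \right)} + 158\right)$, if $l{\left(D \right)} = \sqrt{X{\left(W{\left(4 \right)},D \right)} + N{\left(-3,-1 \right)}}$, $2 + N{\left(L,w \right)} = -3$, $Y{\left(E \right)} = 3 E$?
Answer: $-6478 - 738 i \sqrt{3} \approx -6478.0 - 1278.3 i$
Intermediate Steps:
$X{\left(r,s \right)} = 2 r$
$N{\left(L,w \right)} = -5$ ($N{\left(L,w \right)} = -2 - 3 = -5$)
$l{\left(D \right)} = i \sqrt{3}$ ($l{\left(D \right)} = \sqrt{2 \cdot 1 - 5} = \sqrt{2 - 5} = \sqrt{-3} = i \sqrt{3}$)
$- 41 \left(- 3 l{\left(4 \right)} Y{\left(-2 \right)} + 158\right) = - 41 \left(- 3 i \sqrt{3} \cdot 3 \left(-2\right) + 158\right) = - 41 \left(- 3 i \sqrt{3} \left(-6\right) + 158\right) = - 41 \left(18 i \sqrt{3} + 158\right) = - 41 \left(158 + 18 i \sqrt{3}\right) = -6478 - 738 i \sqrt{3}$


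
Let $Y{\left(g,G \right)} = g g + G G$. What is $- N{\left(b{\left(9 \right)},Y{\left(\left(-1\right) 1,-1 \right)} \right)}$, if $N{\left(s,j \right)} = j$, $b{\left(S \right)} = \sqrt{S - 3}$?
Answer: $-2$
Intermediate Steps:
$b{\left(S \right)} = \sqrt{-3 + S}$
$Y{\left(g,G \right)} = G^{2} + g^{2}$ ($Y{\left(g,G \right)} = g^{2} + G^{2} = G^{2} + g^{2}$)
$- N{\left(b{\left(9 \right)},Y{\left(\left(-1\right) 1,-1 \right)} \right)} = - (\left(-1\right)^{2} + \left(\left(-1\right) 1\right)^{2}) = - (1 + \left(-1\right)^{2}) = - (1 + 1) = \left(-1\right) 2 = -2$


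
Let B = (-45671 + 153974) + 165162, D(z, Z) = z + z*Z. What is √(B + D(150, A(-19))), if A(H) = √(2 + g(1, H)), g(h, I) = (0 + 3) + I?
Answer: √(273615 + 150*I*√14) ≈ 523.08 + 0.536*I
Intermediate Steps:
g(h, I) = 3 + I
A(H) = √(5 + H) (A(H) = √(2 + (3 + H)) = √(5 + H))
D(z, Z) = z + Z*z
B = 273465 (B = 108303 + 165162 = 273465)
√(B + D(150, A(-19))) = √(273465 + 150*(1 + √(5 - 19))) = √(273465 + 150*(1 + √(-14))) = √(273465 + 150*(1 + I*√14)) = √(273465 + (150 + 150*I*√14)) = √(273615 + 150*I*√14)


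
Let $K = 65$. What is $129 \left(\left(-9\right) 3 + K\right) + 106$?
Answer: $5008$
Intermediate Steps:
$129 \left(\left(-9\right) 3 + K\right) + 106 = 129 \left(\left(-9\right) 3 + 65\right) + 106 = 129 \left(-27 + 65\right) + 106 = 129 \cdot 38 + 106 = 4902 + 106 = 5008$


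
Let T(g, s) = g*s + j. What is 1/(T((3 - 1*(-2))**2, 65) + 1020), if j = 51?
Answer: 1/2696 ≈ 0.00037092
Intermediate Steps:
T(g, s) = 51 + g*s (T(g, s) = g*s + 51 = 51 + g*s)
1/(T((3 - 1*(-2))**2, 65) + 1020) = 1/((51 + (3 - 1*(-2))**2*65) + 1020) = 1/((51 + (3 + 2)**2*65) + 1020) = 1/((51 + 5**2*65) + 1020) = 1/((51 + 25*65) + 1020) = 1/((51 + 1625) + 1020) = 1/(1676 + 1020) = 1/2696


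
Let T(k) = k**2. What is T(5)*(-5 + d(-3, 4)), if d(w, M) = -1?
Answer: -150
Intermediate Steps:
T(5)*(-5 + d(-3, 4)) = 5**2*(-5 - 1) = 25*(-6) = -150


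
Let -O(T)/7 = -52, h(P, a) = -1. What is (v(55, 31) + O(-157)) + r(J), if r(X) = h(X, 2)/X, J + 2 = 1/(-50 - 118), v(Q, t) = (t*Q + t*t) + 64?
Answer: 1042846/337 ≈ 3094.5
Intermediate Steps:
v(Q, t) = 64 + t² + Q*t (v(Q, t) = (Q*t + t²) + 64 = (t² + Q*t) + 64 = 64 + t² + Q*t)
J = -337/168 (J = -2 + 1/(-50 - 118) = -2 + 1/(-168) = -2 - 1/168 = -337/168 ≈ -2.0060)
r(X) = -1/X
O(T) = 364 (O(T) = -7*(-52) = 364)
(v(55, 31) + O(-157)) + r(J) = ((64 + 31² + 55*31) + 364) - 1/(-337/168) = ((64 + 961 + 1705) + 364) - 1*(-168/337) = (2730 + 364) + 168/337 = 3094 + 168/337 = 1042846/337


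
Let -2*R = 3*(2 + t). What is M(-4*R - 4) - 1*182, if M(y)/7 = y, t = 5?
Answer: 84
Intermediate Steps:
R = -21/2 (R = -3*(2 + 5)/2 = -3*7/2 = -½*21 = -21/2 ≈ -10.500)
M(y) = 7*y
M(-4*R - 4) - 1*182 = 7*(-4*(-21/2) - 4) - 1*182 = 7*(42 - 4) - 182 = 7*38 - 182 = 266 - 182 = 84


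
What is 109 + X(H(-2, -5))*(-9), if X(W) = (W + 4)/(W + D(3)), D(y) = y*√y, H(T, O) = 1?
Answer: 2879/26 - 135*√3/26 ≈ 101.74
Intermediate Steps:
D(y) = y^(3/2)
X(W) = (4 + W)/(W + 3*√3) (X(W) = (W + 4)/(W + 3^(3/2)) = (4 + W)/(W + 3*√3))
109 + X(H(-2, -5))*(-9) = 109 + ((4 + 1)/(1 + 3*√3))*(-9) = 109 + (5/(1 + 3*√3))*(-9) = 109 - 45/(1 + 3*√3)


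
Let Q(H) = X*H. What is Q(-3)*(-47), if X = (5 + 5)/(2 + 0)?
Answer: 705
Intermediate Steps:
X = 5 (X = 10/2 = 10*(½) = 5)
Q(H) = 5*H
Q(-3)*(-47) = (5*(-3))*(-47) = -15*(-47) = 705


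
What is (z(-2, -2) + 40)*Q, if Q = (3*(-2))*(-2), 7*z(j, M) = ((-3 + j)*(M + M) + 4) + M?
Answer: 3624/7 ≈ 517.71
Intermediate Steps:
z(j, M) = 4/7 + M/7 + 2*M*(-3 + j)/7 (z(j, M) = (((-3 + j)*(M + M) + 4) + M)/7 = (((-3 + j)*(2*M) + 4) + M)/7 = ((2*M*(-3 + j) + 4) + M)/7 = ((4 + 2*M*(-3 + j)) + M)/7 = (4 + M + 2*M*(-3 + j))/7 = 4/7 + M/7 + 2*M*(-3 + j)/7)
Q = 12 (Q = -6*(-2) = 12)
(z(-2, -2) + 40)*Q = ((4/7 - 5/7*(-2) + (2/7)*(-2)*(-2)) + 40)*12 = ((4/7 + 10/7 + 8/7) + 40)*12 = (22/7 + 40)*12 = (302/7)*12 = 3624/7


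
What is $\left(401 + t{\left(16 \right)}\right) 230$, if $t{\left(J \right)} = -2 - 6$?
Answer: $90390$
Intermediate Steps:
$t{\left(J \right)} = -8$
$\left(401 + t{\left(16 \right)}\right) 230 = \left(401 - 8\right) 230 = 393 \cdot 230 = 90390$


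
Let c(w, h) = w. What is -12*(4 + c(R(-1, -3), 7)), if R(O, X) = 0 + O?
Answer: -36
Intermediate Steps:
R(O, X) = O
-12*(4 + c(R(-1, -3), 7)) = -12*(4 - 1) = -12*3 = -36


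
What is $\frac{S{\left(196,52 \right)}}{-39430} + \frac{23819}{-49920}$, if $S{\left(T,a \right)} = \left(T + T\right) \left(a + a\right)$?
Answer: $- \frac{297432173}{196834560} \approx -1.5111$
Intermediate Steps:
$S{\left(T,a \right)} = 4 T a$ ($S{\left(T,a \right)} = 2 T 2 a = 4 T a$)
$\frac{S{\left(196,52 \right)}}{-39430} + \frac{23819}{-49920} = \frac{4 \cdot 196 \cdot 52}{-39430} + \frac{23819}{-49920} = 40768 \left(- \frac{1}{39430}\right) + 23819 \left(- \frac{1}{49920}\right) = - \frac{20384}{19715} - \frac{23819}{49920} = - \frac{297432173}{196834560}$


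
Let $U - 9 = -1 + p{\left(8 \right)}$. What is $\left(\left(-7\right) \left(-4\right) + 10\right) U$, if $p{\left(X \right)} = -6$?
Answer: $76$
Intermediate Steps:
$U = 2$ ($U = 9 - 7 = 2$)
$\left(\left(-7\right) \left(-4\right) + 10\right) U = \left(\left(-7\right) \left(-4\right) + 10\right) 2 = \left(28 + 10\right) 2 = 38 \cdot 2 = 76$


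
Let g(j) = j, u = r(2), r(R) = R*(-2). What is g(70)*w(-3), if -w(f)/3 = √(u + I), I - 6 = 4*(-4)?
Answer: -210*I*√14 ≈ -785.75*I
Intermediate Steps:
r(R) = -2*R
u = -4 (u = -2*2 = -4)
I = -10 (I = 6 + 4*(-4) = 6 - 16 = -10)
w(f) = -3*I*√14 (w(f) = -3*√(-4 - 10) = -3*I*√14)
g(70)*w(-3) = 70*(-3*I*√14) = -210*I*√14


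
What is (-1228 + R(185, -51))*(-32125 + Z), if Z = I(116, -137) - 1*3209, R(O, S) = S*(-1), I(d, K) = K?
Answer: 41749367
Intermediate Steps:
R(O, S) = -S
Z = -3346 (Z = -137 - 1*3209 = -137 - 3209 = -3346)
(-1228 + R(185, -51))*(-32125 + Z) = (-1228 - 1*(-51))*(-32125 - 3346) = (-1228 + 51)*(-35471) = -1177*(-35471) = 41749367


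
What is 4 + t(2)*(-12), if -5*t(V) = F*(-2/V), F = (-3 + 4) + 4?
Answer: -8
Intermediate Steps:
F = 5 (F = 1 + 4 = 5)
t(V) = 2/V (t(V) = -(-2)/V = 2/V)
4 + t(2)*(-12) = 4 + (2/2)*(-12) = 4 + (2*(1/2))*(-12) = 4 + 1*(-12) = 4 - 12 = -8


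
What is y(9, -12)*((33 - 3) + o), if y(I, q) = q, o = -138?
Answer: 1296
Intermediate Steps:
y(9, -12)*((33 - 3) + o) = -12*((33 - 3) - 138) = -12*(30 - 138) = -12*(-108) = 1296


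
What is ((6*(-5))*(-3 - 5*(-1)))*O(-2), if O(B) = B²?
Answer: -240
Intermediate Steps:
((6*(-5))*(-3 - 5*(-1)))*O(-2) = ((6*(-5))*(-3 - 5*(-1)))*(-2)² = -30*(-3 + 5)*4 = -30*2*4 = -60*4 = -240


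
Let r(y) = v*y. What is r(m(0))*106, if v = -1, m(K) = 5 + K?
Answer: -530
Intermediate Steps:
r(y) = -y
r(m(0))*106 = -(5 + 0)*106 = -1*5*106 = -5*106 = -530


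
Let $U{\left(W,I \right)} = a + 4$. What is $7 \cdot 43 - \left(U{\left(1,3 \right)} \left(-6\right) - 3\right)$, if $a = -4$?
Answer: $304$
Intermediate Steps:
$U{\left(W,I \right)} = 0$ ($U{\left(W,I \right)} = -4 + 4 = 0$)
$7 \cdot 43 - \left(U{\left(1,3 \right)} \left(-6\right) - 3\right) = 7 \cdot 43 - \left(0 \left(-6\right) - 3\right) = 301 - \left(0 - 3\right) = 301 - -3 = 301 + 3 = 304$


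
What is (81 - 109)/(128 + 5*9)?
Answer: -28/173 ≈ -0.16185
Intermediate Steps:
(81 - 109)/(128 + 5*9) = -28/(128 + 45) = -28/173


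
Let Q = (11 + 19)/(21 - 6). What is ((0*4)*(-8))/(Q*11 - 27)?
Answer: 0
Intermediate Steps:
Q = 2 (Q = 30/15 = 30*(1/15) = 2)
((0*4)*(-8))/(Q*11 - 27) = ((0*4)*(-8))/(2*11 - 27) = (0*(-8))/(22 - 27) = 0/(-5) = 0*(-⅕) = 0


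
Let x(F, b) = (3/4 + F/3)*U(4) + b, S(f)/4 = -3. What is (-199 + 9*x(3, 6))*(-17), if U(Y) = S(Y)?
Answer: 5678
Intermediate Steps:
S(f) = -12 (S(f) = 4*(-3) = -12)
U(Y) = -12
x(F, b) = -9 + b - 4*F (x(F, b) = (3/4 + F/3)*(-12) + b = (3*(¼) + F*(⅓))*(-12) + b = (¾ + F/3)*(-12) + b = (-9 - 4*F) + b = -9 + b - 4*F)
(-199 + 9*x(3, 6))*(-17) = (-199 + 9*(-9 + 6 - 4*3))*(-17) = (-199 + 9*(-9 + 6 - 12))*(-17) = (-199 + 9*(-15))*(-17) = (-199 - 135)*(-17) = -334*(-17) = 5678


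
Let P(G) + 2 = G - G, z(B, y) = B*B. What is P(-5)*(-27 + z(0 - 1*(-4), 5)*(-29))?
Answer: 982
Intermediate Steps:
z(B, y) = B²
P(G) = -2 (P(G) = -2 + (G - G) = -2 + 0 = -2)
P(-5)*(-27 + z(0 - 1*(-4), 5)*(-29)) = -2*(-27 + (0 - 1*(-4))²*(-29)) = -2*(-27 + (0 + 4)²*(-29)) = -2*(-27 + 4²*(-29)) = -2*(-27 + 16*(-29)) = -2*(-27 - 464) = -2*(-491) = 982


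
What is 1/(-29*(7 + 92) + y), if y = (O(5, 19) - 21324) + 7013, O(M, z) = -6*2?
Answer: -1/17194 ≈ -5.8160e-5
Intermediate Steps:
O(M, z) = -12
y = -14323 (y = (-12 - 21324) + 7013 = -21336 + 7013 = -14323)
1/(-29*(7 + 92) + y) = 1/(-29*(7 + 92) - 14323) = 1/(-29*99 - 14323) = 1/(-2871 - 14323) = 1/(-17194) = -1/17194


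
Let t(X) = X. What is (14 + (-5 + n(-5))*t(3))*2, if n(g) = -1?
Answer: -8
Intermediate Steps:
(14 + (-5 + n(-5))*t(3))*2 = (14 + (-5 - 1)*3)*2 = (14 - 6*3)*2 = (14 - 18)*2 = -4*2 = -8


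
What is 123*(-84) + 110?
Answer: -10222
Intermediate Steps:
123*(-84) + 110 = -10332 + 110 = -10222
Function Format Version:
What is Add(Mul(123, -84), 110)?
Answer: -10222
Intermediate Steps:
Add(Mul(123, -84), 110) = Add(-10332, 110) = -10222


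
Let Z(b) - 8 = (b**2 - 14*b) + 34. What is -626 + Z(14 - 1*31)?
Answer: -57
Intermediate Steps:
Z(b) = 42 + b**2 - 14*b (Z(b) = 8 + ((b**2 - 14*b) + 34) = 8 + (34 + b**2 - 14*b) = 42 + b**2 - 14*b)
-626 + Z(14 - 1*31) = -626 + (42 + (14 - 1*31)**2 - 14*(14 - 1*31)) = -626 + (42 + (14 - 31)**2 - 14*(14 - 31)) = -626 + (42 + (-17)**2 - 14*(-17)) = -626 + (42 + 289 + 238) = -626 + 569 = -57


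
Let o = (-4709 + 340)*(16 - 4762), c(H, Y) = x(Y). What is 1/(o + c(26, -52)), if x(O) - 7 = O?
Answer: 1/20735229 ≈ 4.8227e-8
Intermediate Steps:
x(O) = 7 + O
c(H, Y) = 7 + Y
o = 20735274 (o = -4369*(-4746) = 20735274)
1/(o + c(26, -52)) = 1/(20735274 + (7 - 52)) = 1/(20735274 - 45) = 1/20735229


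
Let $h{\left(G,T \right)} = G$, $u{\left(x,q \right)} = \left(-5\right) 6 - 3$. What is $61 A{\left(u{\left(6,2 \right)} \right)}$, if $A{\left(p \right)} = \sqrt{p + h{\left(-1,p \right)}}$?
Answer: $61 i \sqrt{34} \approx 355.69 i$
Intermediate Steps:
$u{\left(x,q \right)} = -33$ ($u{\left(x,q \right)} = -30 - 3 = -33$)
$A{\left(p \right)} = \sqrt{-1 + p}$ ($A{\left(p \right)} = \sqrt{p - 1} = \sqrt{-1 + p}$)
$61 A{\left(u{\left(6,2 \right)} \right)} = 61 \sqrt{-1 - 33} = 61 \sqrt{-34} = 61 i \sqrt{34}$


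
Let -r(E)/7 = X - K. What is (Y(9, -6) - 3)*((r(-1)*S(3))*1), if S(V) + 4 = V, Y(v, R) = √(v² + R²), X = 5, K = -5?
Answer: -210 + 210*√13 ≈ 547.17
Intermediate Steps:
Y(v, R) = √(R² + v²)
S(V) = -4 + V
r(E) = -70 (r(E) = -7*(5 - 1*(-5)) = -7*(5 + 5) = -7*10 = -70)
(Y(9, -6) - 3)*((r(-1)*S(3))*1) = (√((-6)² + 9²) - 3)*(-70*(-4 + 3)*1) = (√(36 + 81) - 3)*(-70*(-1)*1) = (√117 - 3)*(70*1) = (3*√13 - 3)*70 = (-3 + 3*√13)*70 = -210 + 210*√13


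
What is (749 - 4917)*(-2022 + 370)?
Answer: 6885536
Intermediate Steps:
(749 - 4917)*(-2022 + 370) = -4168*(-1652) = 6885536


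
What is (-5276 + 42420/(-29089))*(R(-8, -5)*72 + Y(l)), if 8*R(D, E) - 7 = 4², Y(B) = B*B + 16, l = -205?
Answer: -6485743292032/29089 ≈ -2.2296e+8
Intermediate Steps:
Y(B) = 16 + B² (Y(B) = B² + 16 = 16 + B²)
R(D, E) = 23/8 (R(D, E) = 7/8 + (⅛)*4² = 7/8 + (⅛)*16 = 7/8 + 2 = 23/8)
(-5276 + 42420/(-29089))*(R(-8, -5)*72 + Y(l)) = (-5276 + 42420/(-29089))*((23/8)*72 + (16 + (-205)²)) = (-5276 + 42420*(-1/29089))*(207 + (16 + 42025)) = (-5276 - 42420/29089)*(207 + 42041) = -153515984/29089*42248 = -6485743292032/29089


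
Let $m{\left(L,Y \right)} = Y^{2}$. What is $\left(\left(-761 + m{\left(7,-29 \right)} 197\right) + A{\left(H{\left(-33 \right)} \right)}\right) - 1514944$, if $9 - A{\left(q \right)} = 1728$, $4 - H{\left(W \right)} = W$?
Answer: $-1351747$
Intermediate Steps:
$H{\left(W \right)} = 4 - W$
$A{\left(q \right)} = -1719$ ($A{\left(q \right)} = 9 - 1728 = -1719$)
$\left(\left(-761 + m{\left(7,-29 \right)} 197\right) + A{\left(H{\left(-33 \right)} \right)}\right) - 1514944 = \left(\left(-761 + \left(-29\right)^{2} \cdot 197\right) - 1719\right) - 1514944 = \left(\left(-761 + 841 \cdot 197\right) - 1719\right) - 1514944 = \left(\left(-761 + 165677\right) - 1719\right) - 1514944 = \left(164916 - 1719\right) - 1514944 = 163197 - 1514944 = -1351747$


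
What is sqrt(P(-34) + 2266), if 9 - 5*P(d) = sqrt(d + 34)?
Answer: sqrt(56695)/5 ≈ 47.621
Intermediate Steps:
P(d) = 9/5 - sqrt(34 + d)/5 (P(d) = 9/5 - sqrt(d + 34)/5 = 9/5 - sqrt(34 + d)/5)
sqrt(P(-34) + 2266) = sqrt((9/5 - sqrt(34 - 34)/5) + 2266) = sqrt((9/5 - sqrt(0)/5) + 2266) = sqrt((9/5 - 1/5*0) + 2266) = sqrt((9/5 + 0) + 2266) = sqrt(9/5 + 2266) = sqrt(11339/5) = sqrt(56695)/5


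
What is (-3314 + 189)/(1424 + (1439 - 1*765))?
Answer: -3125/2098 ≈ -1.4895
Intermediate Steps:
(-3314 + 189)/(1424 + (1439 - 1*765)) = -3125/(1424 + (1439 - 765)) = -3125/(1424 + 674) = -3125/2098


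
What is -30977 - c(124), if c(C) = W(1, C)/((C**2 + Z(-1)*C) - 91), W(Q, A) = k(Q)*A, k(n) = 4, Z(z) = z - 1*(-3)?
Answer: -481166237/15533 ≈ -30977.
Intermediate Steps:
Z(z) = 3 + z (Z(z) = z + 3 = 3 + z)
W(Q, A) = 4*A
c(C) = 4*C/(-91 + C**2 + 2*C) (c(C) = (4*C)/((C**2 + (3 - 1)*C) - 91) = (4*C)/((C**2 + 2*C) - 91) = (4*C)/(-91 + C**2 + 2*C) = 4*C/(-91 + C**2 + 2*C))
-30977 - c(124) = -30977 - 4*124/(-91 + 124**2 + 2*124) = -30977 - 4*124/(-91 + 15376 + 248) = -30977 - 4*124/15533 = -30977 - 1*496/15533 = -30977 - 496/15533 = -481166237/15533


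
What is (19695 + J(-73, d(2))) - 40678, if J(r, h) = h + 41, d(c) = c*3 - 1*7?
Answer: -20943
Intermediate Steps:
d(c) = -7 + 3*c (d(c) = 3*c - 7 = -7 + 3*c)
J(r, h) = 41 + h
(19695 + J(-73, d(2))) - 40678 = (19695 + (41 + (-7 + 3*2))) - 40678 = (19695 + (41 + (-7 + 6))) - 40678 = (19695 + (41 - 1)) - 40678 = (19695 + 40) - 40678 = 19735 - 40678 = -20943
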